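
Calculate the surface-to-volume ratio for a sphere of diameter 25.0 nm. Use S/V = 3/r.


Radius r = 25.0/2 = 12.5 nm
S/V = 3 / r = 3 / 12.5
S/V = 0.24 nm^-1

0.24


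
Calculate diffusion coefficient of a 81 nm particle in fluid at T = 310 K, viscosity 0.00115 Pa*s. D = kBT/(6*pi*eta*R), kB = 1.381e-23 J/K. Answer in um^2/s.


Radius R = 81/2 = 40.5 nm = 4.05e-08 m
D = kB*T / (6*pi*eta*R)
D = 1.381e-23 * 310 / (6 * pi * 0.00115 * 4.05e-08)
D = 4.87642e-12 m^2/s = 4.876 um^2/s

4.876


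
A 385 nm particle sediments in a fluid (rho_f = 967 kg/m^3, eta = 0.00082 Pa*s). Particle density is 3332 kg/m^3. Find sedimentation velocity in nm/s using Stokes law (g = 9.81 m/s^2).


Radius R = 385/2 nm = 1.925e-07 m
Density difference = 3332 - 967 = 2365 kg/m^3
v = 2 * R^2 * (rho_p - rho_f) * g / (9 * eta)
v = 2 * (1.925e-07)^2 * 2365 * 9.81 / (9 * 0.00082)
v = 2.32989e-07 m/s = 232.9889 nm/s

232.9889


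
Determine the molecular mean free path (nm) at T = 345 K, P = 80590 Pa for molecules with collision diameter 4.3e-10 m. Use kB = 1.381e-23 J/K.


Mean free path: lambda = kB*T / (sqrt(2) * pi * d^2 * P)
lambda = 1.381e-23 * 345 / (sqrt(2) * pi * (4.3e-10)^2 * 80590)
lambda = 7.19664e-08 m
lambda = 71.97 nm

71.97


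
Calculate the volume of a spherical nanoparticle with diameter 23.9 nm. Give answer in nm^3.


Radius r = 23.9/2 = 11.95 nm
Volume V = (4/3) * pi * r^3
V = (4/3) * pi * (11.95)^3
V = 7148.13 nm^3

7148.13


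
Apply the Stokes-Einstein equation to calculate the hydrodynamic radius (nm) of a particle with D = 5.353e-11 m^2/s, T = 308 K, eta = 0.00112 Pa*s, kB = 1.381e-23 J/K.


Stokes-Einstein: R = kB*T / (6*pi*eta*D)
R = 1.381e-23 * 308 / (6 * pi * 0.00112 * 5.353e-11)
R = 3.76381e-09 m = 3.76 nm

3.76


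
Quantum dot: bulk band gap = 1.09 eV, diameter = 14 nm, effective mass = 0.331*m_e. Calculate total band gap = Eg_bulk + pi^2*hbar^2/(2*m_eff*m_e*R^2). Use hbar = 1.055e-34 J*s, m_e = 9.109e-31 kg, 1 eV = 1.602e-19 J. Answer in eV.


Radius R = 14/2 nm = 7e-09 m
Confinement energy dE = pi^2 * hbar^2 / (2 * m_eff * m_e * R^2)
dE = pi^2 * (1.055e-34)^2 / (2 * 0.331 * 9.109e-31 * (7e-09)^2) J, divided by 1.602e-19 J/eV
dE = 0.0232 eV
Total band gap = E_g(bulk) + dE = 1.09 + 0.0232 = 1.1132 eV

1.1132


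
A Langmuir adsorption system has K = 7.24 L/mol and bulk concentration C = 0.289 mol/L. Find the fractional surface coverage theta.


Langmuir isotherm: theta = K*C / (1 + K*C)
K*C = 7.24 * 0.289 = 2.09236
theta = 2.09236 / (1 + 2.09236) = 2.09236 / 3.09236
theta = 0.6766

0.6766


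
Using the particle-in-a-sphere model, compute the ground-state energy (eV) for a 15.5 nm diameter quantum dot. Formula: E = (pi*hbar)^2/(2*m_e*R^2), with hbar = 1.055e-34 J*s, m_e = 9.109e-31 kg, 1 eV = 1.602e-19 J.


Radius R = 15.5/2 = 7.75 nm = 7.75e-09 m
E = (pi * 1.055e-34)^2 / (2 * 9.109e-31 * (7.75e-09)^2)
E(J) = 1.00392e-21
E = E(J) / 1.602e-19 = 0.0063 eV

0.0063


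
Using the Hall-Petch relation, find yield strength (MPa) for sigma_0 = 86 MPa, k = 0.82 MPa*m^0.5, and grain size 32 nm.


d = 32 nm = 3.2e-08 m
sqrt(d) = 0.0001788854
Hall-Petch contribution = k / sqrt(d) = 0.82 / 0.0001788854 = 4583.9 MPa
sigma = sigma_0 + k/sqrt(d) = 86 + 4583.9 = 4669.9 MPa

4669.9


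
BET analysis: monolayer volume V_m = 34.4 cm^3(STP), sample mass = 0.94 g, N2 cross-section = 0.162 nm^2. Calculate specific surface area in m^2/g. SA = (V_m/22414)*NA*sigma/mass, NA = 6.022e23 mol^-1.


Number of moles in monolayer = V_m / 22414 = 34.4 / 22414 = 0.00153476
Number of molecules = moles * NA = 0.00153476 * 6.022e23
SA = molecules * sigma / mass
SA = (34.4 / 22414) * 6.022e23 * 0.162e-18 / 0.94
SA = 159.3 m^2/g

159.3


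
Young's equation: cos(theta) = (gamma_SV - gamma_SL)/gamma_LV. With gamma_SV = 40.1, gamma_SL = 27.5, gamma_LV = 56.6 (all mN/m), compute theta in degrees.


cos(theta) = (gamma_SV - gamma_SL) / gamma_LV
cos(theta) = (40.1 - 27.5) / 56.6
cos(theta) = 0.222615
theta = arccos(0.222615) = 77.14 degrees

77.14


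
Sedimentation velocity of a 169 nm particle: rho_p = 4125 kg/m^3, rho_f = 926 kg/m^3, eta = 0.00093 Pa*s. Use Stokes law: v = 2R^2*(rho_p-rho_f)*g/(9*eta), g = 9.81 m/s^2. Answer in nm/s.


Radius R = 169/2 nm = 8.45e-08 m
Density difference = 4125 - 926 = 3199 kg/m^3
v = 2 * R^2 * (rho_p - rho_f) * g / (9 * eta)
v = 2 * (8.45e-08)^2 * 3199 * 9.81 / (9 * 0.00093)
v = 5.35428e-08 m/s = 53.5428 nm/s

53.5428


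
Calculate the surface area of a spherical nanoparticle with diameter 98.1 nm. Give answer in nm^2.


Radius r = 98.1/2 = 49.05 nm
Surface area SA = 4 * pi * r^2
SA = 4 * pi * (49.05)^2
SA = 30233.46 nm^2

30233.46


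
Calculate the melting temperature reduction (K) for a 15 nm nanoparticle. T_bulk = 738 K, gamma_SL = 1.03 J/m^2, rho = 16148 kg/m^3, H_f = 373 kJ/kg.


Radius R = 15/2 = 7.5 nm = 7.5e-09 m
Convert H_f = 373 kJ/kg = 373000 J/kg
dT = 2 * gamma_SL * T_bulk / (rho * H_f * R)
dT = 2 * 1.03 * 738 / (16148 * 373000 * 7.5e-09)
dT = 33.7 K

33.7


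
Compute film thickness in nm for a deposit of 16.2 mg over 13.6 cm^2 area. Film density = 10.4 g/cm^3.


Convert: m = 16.2 mg = 1.6200e-05 kg, A = 13.6 cm^2 = 1.3600e-03 m^2, rho = 10.4 g/cm^3 = 10400 kg/m^3
t = m / (A * rho)
t = 1.6200e-05 / (1.3600e-03 * 10400)
t = 1.1454e-06 m = 1145.4 nm

1145.4


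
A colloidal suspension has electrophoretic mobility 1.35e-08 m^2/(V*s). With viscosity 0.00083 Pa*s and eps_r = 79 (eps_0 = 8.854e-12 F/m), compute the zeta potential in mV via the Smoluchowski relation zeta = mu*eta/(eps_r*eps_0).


Smoluchowski equation: zeta = mu * eta / (eps_r * eps_0)
zeta = 1.35e-08 * 0.00083 / (79 * 8.854e-12)
zeta = 0.016019 V = 16.02 mV

16.02


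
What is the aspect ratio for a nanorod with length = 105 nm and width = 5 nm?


Aspect ratio AR = length / diameter
AR = 105 / 5
AR = 21.0

21.0


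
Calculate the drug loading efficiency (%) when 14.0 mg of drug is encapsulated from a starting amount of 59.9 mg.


Drug loading efficiency = (drug loaded / drug initial) * 100
DLE = 14.0 / 59.9 * 100
DLE = 0.2337 * 100
DLE = 23.37%

23.37


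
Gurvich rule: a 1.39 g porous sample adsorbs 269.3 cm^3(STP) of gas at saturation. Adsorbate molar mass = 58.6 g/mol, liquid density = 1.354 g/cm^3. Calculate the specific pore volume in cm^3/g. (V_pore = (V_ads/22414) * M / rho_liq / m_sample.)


Moles adsorbed n = V_ads / 22414 = 269.3 / 22414 = 1.201481e-02 mol
Liquid volume V_liq = n * M / rho_liq = 1.201481e-02 * 58.6 / 1.354 = 0.51999 cm^3
Specific pore volume V_pore = V_liq / m_sample = 0.51999 / 1.39
V_pore = 0.3741 cm^3/g

0.3741


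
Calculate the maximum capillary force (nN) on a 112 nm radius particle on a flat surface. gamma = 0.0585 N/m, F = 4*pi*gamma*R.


Convert radius: R = 112 nm = 1.12e-07 m
F = 4 * pi * gamma * R
F = 4 * pi * 0.0585 * 1.12e-07
F = 8.23349e-08 N = 82.3349 nN

82.3349


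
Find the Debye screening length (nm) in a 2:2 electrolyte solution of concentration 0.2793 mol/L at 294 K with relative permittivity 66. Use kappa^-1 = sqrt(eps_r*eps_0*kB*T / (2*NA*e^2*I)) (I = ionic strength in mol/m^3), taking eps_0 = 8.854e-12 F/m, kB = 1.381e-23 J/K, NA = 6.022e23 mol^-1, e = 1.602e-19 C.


Ionic strength I = 0.2793 * 2^2 * 1000 = 1117.2 mol/m^3
kappa^-1 = sqrt(66 * 8.854e-12 * 1.381e-23 * 294 / (2 * 6.022e23 * (1.602e-19)^2 * 1117.2))
kappa^-1 = 0.262 nm

0.262


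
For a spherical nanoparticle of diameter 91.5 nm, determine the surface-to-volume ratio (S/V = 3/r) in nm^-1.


Radius r = 91.5/2 = 45.75 nm
S/V = 3 / r = 3 / 45.75
S/V = 0.0656 nm^-1

0.0656


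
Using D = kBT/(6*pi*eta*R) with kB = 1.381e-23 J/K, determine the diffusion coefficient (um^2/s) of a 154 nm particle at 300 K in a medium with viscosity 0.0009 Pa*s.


Radius R = 154/2 = 77 nm = 7.7e-08 m
D = kB*T / (6*pi*eta*R)
D = 1.381e-23 * 300 / (6 * pi * 0.0009 * 7.7e-08)
D = 3.17162e-12 m^2/s = 3.172 um^2/s

3.172


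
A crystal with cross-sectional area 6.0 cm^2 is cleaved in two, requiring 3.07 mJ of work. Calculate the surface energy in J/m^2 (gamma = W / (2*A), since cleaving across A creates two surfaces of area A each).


Convert: A = 6.0 cm^2 = 0.0006 m^2, W = 3.07 mJ = 0.00307 J
Cleaving exposes two faces of area A, so total new surface = 2*A and gamma = W / (2*A)
gamma = 0.00307 / (2 * 0.0006)
gamma = 2.558 J/m^2

2.558


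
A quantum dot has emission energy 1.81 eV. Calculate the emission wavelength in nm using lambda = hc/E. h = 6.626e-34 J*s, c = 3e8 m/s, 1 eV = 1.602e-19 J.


Convert energy: E = 1.81 eV = 1.81 * 1.602e-19 = 2.89962e-19 J
lambda = h*c / E = 6.626e-34 * 3e8 / 2.89962e-19
lambda = 6.85538e-07 m = 685.5 nm

685.5


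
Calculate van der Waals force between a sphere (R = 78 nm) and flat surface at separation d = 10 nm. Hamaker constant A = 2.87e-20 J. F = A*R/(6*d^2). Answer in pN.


Convert to SI: R = 78 nm = 7.8e-08 m, d = 10 nm = 1e-08 m
F = A * R / (6 * d^2)
F = 2.87e-20 * 7.8e-08 / (6 * (1e-08)^2)
F = 3.731e-12 N = 3.731 pN

3.731


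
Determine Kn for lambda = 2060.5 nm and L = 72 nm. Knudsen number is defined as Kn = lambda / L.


Knudsen number Kn = lambda / L
Kn = 2060.5 / 72
Kn = 28.6181

28.6181


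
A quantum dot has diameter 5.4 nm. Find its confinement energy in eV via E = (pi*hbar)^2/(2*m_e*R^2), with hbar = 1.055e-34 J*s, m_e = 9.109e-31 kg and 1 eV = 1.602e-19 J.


Radius R = 5.4/2 = 2.7 nm = 2.7e-09 m
E = (pi * 1.055e-34)^2 / (2 * 9.109e-31 * (2.7e-09)^2)
E(J) = 8.27135e-21
E = E(J) / 1.602e-19 = 0.0516 eV

0.0516


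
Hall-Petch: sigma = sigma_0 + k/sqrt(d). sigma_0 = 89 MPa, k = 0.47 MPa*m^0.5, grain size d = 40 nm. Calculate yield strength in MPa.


d = 40 nm = 4e-08 m
sqrt(d) = 0.0002
Hall-Petch contribution = k / sqrt(d) = 0.47 / 0.0002 = 2350.0 MPa
sigma = sigma_0 + k/sqrt(d) = 89 + 2350.0 = 2439.0 MPa

2439.0


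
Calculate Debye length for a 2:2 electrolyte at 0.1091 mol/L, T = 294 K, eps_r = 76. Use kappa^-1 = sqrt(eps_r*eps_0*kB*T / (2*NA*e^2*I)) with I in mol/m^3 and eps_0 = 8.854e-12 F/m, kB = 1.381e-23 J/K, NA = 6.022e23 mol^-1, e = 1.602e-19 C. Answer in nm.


Ionic strength I = 0.1091 * 2^2 * 1000 = 436.4 mol/m^3
kappa^-1 = sqrt(76 * 8.854e-12 * 1.381e-23 * 294 / (2 * 6.022e23 * (1.602e-19)^2 * 436.4))
kappa^-1 = 0.45 nm

0.45


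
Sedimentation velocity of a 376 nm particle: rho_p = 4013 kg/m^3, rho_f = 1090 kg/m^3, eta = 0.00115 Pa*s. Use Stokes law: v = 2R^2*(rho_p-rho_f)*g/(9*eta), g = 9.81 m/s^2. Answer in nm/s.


Radius R = 376/2 nm = 1.88e-07 m
Density difference = 4013 - 1090 = 2923 kg/m^3
v = 2 * R^2 * (rho_p - rho_f) * g / (9 * eta)
v = 2 * (1.88e-07)^2 * 2923 * 9.81 / (9 * 0.00115)
v = 1.95841e-07 m/s = 195.8408 nm/s

195.8408


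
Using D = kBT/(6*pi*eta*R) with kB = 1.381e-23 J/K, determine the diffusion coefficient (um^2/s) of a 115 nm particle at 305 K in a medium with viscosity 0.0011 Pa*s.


Radius R = 115/2 = 57.5 nm = 5.75e-08 m
D = kB*T / (6*pi*eta*R)
D = 1.381e-23 * 305 / (6 * pi * 0.0011 * 5.75e-08)
D = 3.5329e-12 m^2/s = 3.533 um^2/s

3.533


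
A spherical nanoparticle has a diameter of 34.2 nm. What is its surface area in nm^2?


Radius r = 34.2/2 = 17.1 nm
Surface area SA = 4 * pi * r^2
SA = 4 * pi * (17.1)^2
SA = 3674.53 nm^2

3674.53


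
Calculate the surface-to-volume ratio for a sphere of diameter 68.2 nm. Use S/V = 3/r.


Radius r = 68.2/2 = 34.1 nm
S/V = 3 / r = 3 / 34.1
S/V = 0.088 nm^-1

0.088


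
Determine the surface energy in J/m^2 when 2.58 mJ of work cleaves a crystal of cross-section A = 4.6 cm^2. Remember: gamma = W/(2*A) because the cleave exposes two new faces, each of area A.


Convert: A = 4.6 cm^2 = 0.00046 m^2, W = 2.58 mJ = 0.00258 J
Cleaving exposes two faces of area A, so total new surface = 2*A and gamma = W / (2*A)
gamma = 0.00258 / (2 * 0.00046)
gamma = 2.804 J/m^2

2.804


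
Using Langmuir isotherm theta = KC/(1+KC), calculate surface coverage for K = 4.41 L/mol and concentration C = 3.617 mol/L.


Langmuir isotherm: theta = K*C / (1 + K*C)
K*C = 4.41 * 3.617 = 15.95097
theta = 15.95097 / (1 + 15.95097) = 15.95097 / 16.95097
theta = 0.941

0.941


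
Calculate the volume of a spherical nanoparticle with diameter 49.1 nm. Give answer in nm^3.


Radius r = 49.1/2 = 24.55 nm
Volume V = (4/3) * pi * r^3
V = (4/3) * pi * (24.55)^3
V = 61978.79 nm^3

61978.79


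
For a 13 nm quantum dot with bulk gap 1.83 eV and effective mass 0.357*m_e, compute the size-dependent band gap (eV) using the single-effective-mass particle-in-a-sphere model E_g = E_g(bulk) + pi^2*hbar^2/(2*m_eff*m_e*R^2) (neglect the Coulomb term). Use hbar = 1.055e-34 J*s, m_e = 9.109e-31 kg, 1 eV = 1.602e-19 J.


Radius R = 13/2 nm = 6.5e-09 m
Confinement energy dE = pi^2 * hbar^2 / (2 * m_eff * m_e * R^2)
dE = pi^2 * (1.055e-34)^2 / (2 * 0.357 * 9.109e-31 * (6.5e-09)^2) J, divided by 1.602e-19 J/eV
dE = 0.025 eV
Total band gap = E_g(bulk) + dE = 1.83 + 0.025 = 1.855 eV

1.855


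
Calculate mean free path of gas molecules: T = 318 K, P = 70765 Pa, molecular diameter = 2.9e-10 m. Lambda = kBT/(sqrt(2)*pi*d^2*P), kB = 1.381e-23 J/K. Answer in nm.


Mean free path: lambda = kB*T / (sqrt(2) * pi * d^2 * P)
lambda = 1.381e-23 * 318 / (sqrt(2) * pi * (2.9e-10)^2 * 70765)
lambda = 1.66089e-07 m
lambda = 166.09 nm

166.09


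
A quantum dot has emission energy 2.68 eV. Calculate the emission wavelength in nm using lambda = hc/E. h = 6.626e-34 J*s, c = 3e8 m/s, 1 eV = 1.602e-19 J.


Convert energy: E = 2.68 eV = 2.68 * 1.602e-19 = 4.29336e-19 J
lambda = h*c / E = 6.626e-34 * 3e8 / 4.29336e-19
lambda = 4.62994e-07 m = 463.0 nm

463.0


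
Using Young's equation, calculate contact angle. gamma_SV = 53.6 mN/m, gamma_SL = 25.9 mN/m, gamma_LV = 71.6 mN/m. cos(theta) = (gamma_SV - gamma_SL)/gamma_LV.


cos(theta) = (gamma_SV - gamma_SL) / gamma_LV
cos(theta) = (53.6 - 25.9) / 71.6
cos(theta) = 0.386872
theta = arccos(0.386872) = 67.24 degrees

67.24


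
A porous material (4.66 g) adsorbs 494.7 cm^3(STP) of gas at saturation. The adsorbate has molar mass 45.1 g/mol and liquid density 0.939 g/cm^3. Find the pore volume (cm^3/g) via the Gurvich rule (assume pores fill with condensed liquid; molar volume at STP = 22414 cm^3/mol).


Moles adsorbed n = V_ads / 22414 = 494.7 / 22414 = 2.207103e-02 mol
Liquid volume V_liq = n * M / rho_liq = 2.207103e-02 * 45.1 / 0.939 = 1.06007 cm^3
Specific pore volume V_pore = V_liq / m_sample = 1.06007 / 4.66
V_pore = 0.2275 cm^3/g

0.2275


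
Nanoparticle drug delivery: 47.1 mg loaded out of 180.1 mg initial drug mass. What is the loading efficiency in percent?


Drug loading efficiency = (drug loaded / drug initial) * 100
DLE = 47.1 / 180.1 * 100
DLE = 0.2615 * 100
DLE = 26.15%

26.15


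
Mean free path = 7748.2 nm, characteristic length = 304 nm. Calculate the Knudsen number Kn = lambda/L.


Knudsen number Kn = lambda / L
Kn = 7748.2 / 304
Kn = 25.4875

25.4875


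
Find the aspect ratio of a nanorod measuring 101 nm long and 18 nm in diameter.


Aspect ratio AR = length / diameter
AR = 101 / 18
AR = 5.61

5.61


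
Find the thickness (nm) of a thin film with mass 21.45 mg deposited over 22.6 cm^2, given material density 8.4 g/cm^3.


Convert: m = 21.45 mg = 2.1450e-05 kg, A = 22.6 cm^2 = 2.2600e-03 m^2, rho = 8.4 g/cm^3 = 8400 kg/m^3
t = m / (A * rho)
t = 2.1450e-05 / (2.2600e-03 * 8400)
t = 1.1299e-06 m = 1129.9 nm

1129.9


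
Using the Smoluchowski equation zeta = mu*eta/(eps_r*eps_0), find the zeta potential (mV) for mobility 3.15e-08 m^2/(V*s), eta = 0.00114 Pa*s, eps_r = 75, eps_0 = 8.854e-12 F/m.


Smoluchowski equation: zeta = mu * eta / (eps_r * eps_0)
zeta = 3.15e-08 * 0.00114 / (75 * 8.854e-12)
zeta = 0.054077 V = 54.08 mV

54.08


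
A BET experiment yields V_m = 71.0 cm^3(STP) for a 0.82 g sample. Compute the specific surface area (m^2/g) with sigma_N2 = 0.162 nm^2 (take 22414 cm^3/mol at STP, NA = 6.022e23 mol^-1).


Number of moles in monolayer = V_m / 22414 = 71.0 / 22414 = 0.00316766
Number of molecules = moles * NA = 0.00316766 * 6.022e23
SA = molecules * sigma / mass
SA = (71.0 / 22414) * 6.022e23 * 0.162e-18 / 0.82
SA = 376.9 m^2/g

376.9


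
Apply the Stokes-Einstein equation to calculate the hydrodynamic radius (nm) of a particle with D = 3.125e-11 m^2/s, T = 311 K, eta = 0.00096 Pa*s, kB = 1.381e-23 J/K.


Stokes-Einstein: R = kB*T / (6*pi*eta*D)
R = 1.381e-23 * 311 / (6 * pi * 0.00096 * 3.125e-11)
R = 7.59507e-09 m = 7.6 nm

7.6


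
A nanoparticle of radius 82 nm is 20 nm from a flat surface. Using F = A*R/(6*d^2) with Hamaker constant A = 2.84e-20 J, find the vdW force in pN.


Convert to SI: R = 82 nm = 8.2e-08 m, d = 20 nm = 2e-08 m
F = A * R / (6 * d^2)
F = 2.84e-20 * 8.2e-08 / (6 * (2e-08)^2)
F = 9.70333e-13 N = 0.97 pN

0.97


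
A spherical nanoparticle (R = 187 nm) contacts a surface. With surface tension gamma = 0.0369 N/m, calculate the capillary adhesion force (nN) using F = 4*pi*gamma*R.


Convert radius: R = 187 nm = 1.87e-07 m
F = 4 * pi * gamma * R
F = 4 * pi * 0.0369 * 1.87e-07
F = 8.67117e-08 N = 86.7117 nN

86.7117


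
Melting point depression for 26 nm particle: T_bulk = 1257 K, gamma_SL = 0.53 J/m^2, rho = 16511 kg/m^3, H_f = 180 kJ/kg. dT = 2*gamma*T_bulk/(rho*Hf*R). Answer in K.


Radius R = 26/2 = 13 nm = 1.3e-08 m
Convert H_f = 180 kJ/kg = 180000 J/kg
dT = 2 * gamma_SL * T_bulk / (rho * H_f * R)
dT = 2 * 0.53 * 1257 / (16511 * 180000 * 1.3e-08)
dT = 34.5 K

34.5


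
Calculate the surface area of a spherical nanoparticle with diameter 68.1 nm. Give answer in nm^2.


Radius r = 68.1/2 = 34.05 nm
Surface area SA = 4 * pi * r^2
SA = 4 * pi * (34.05)^2
SA = 14569.48 nm^2

14569.48


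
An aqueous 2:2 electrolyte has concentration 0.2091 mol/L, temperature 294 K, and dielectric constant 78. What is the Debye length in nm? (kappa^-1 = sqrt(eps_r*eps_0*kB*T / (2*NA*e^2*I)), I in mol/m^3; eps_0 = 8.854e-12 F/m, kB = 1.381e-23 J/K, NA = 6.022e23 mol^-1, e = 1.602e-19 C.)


Ionic strength I = 0.2091 * 2^2 * 1000 = 836.4 mol/m^3
kappa^-1 = sqrt(78 * 8.854e-12 * 1.381e-23 * 294 / (2 * 6.022e23 * (1.602e-19)^2 * 836.4))
kappa^-1 = 0.329 nm

0.329


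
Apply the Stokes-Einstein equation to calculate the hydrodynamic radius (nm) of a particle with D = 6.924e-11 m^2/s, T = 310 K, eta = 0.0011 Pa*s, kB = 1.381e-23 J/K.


Stokes-Einstein: R = kB*T / (6*pi*eta*D)
R = 1.381e-23 * 310 / (6 * pi * 0.0011 * 6.924e-11)
R = 2.98198e-09 m = 2.98 nm

2.98


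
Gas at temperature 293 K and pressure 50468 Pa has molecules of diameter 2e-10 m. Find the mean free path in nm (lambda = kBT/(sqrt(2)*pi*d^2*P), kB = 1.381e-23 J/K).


Mean free path: lambda = kB*T / (sqrt(2) * pi * d^2 * P)
lambda = 1.381e-23 * 293 / (sqrt(2) * pi * (2e-10)^2 * 50468)
lambda = 4.51149e-07 m
lambda = 451.15 nm

451.15


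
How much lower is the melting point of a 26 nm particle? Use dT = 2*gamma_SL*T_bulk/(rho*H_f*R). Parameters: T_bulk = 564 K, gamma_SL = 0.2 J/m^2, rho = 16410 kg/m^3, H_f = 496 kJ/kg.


Radius R = 26/2 = 13 nm = 1.3e-08 m
Convert H_f = 496 kJ/kg = 496000 J/kg
dT = 2 * gamma_SL * T_bulk / (rho * H_f * R)
dT = 2 * 0.2 * 564 / (16410 * 496000 * 1.3e-08)
dT = 2.1 K

2.1


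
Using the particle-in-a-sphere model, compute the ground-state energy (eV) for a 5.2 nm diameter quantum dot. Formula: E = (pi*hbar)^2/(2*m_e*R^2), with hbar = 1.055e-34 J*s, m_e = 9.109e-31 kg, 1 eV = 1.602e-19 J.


Radius R = 5.2/2 = 2.6 nm = 2.6e-09 m
E = (pi * 1.055e-34)^2 / (2 * 9.109e-31 * (2.6e-09)^2)
E(J) = 8.91984e-21
E = E(J) / 1.602e-19 = 0.0557 eV

0.0557


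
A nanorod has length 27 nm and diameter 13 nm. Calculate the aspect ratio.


Aspect ratio AR = length / diameter
AR = 27 / 13
AR = 2.08

2.08


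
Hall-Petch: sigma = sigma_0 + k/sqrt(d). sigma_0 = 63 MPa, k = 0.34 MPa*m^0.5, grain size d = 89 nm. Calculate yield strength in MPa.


d = 89 nm = 8.9e-08 m
sqrt(d) = 0.0002983287
Hall-Petch contribution = k / sqrt(d) = 0.34 / 0.0002983287 = 1139.7 MPa
sigma = sigma_0 + k/sqrt(d) = 63 + 1139.7 = 1202.7 MPa

1202.7


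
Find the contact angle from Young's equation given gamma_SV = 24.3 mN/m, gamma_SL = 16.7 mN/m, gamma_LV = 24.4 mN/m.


cos(theta) = (gamma_SV - gamma_SL) / gamma_LV
cos(theta) = (24.3 - 16.7) / 24.4
cos(theta) = 0.311475
theta = arccos(0.311475) = 71.85 degrees

71.85


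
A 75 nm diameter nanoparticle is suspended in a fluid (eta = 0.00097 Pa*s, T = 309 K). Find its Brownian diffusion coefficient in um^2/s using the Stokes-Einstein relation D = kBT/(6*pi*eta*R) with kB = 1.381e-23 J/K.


Radius R = 75/2 = 37.5 nm = 3.75e-08 m
D = kB*T / (6*pi*eta*R)
D = 1.381e-23 * 309 / (6 * pi * 0.00097 * 3.75e-08)
D = 6.22369e-12 m^2/s = 6.224 um^2/s

6.224


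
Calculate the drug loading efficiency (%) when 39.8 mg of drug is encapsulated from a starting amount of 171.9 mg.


Drug loading efficiency = (drug loaded / drug initial) * 100
DLE = 39.8 / 171.9 * 100
DLE = 0.2315 * 100
DLE = 23.15%

23.15


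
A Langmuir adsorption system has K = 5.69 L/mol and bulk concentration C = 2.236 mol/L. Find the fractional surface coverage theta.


Langmuir isotherm: theta = K*C / (1 + K*C)
K*C = 5.69 * 2.236 = 12.72284
theta = 12.72284 / (1 + 12.72284) = 12.72284 / 13.72284
theta = 0.9271

0.9271


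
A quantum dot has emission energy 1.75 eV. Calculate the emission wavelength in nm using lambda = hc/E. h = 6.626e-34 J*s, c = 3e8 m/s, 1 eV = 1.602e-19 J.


Convert energy: E = 1.75 eV = 1.75 * 1.602e-19 = 2.8035e-19 J
lambda = h*c / E = 6.626e-34 * 3e8 / 2.8035e-19
lambda = 7.09042e-07 m = 709.0 nm

709.0


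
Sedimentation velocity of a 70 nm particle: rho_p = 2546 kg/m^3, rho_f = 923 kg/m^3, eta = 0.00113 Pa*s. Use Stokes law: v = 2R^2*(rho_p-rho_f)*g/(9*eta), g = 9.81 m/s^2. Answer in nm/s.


Radius R = 70/2 nm = 3.5e-08 m
Density difference = 2546 - 923 = 1623 kg/m^3
v = 2 * R^2 * (rho_p - rho_f) * g / (9 * eta)
v = 2 * (3.5e-08)^2 * 1623 * 9.81 / (9 * 0.00113)
v = 3.83559e-09 m/s = 3.8356 nm/s

3.8356


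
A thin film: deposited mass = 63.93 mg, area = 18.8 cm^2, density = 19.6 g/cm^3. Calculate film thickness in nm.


Convert: m = 63.93 mg = 6.3930e-05 kg, A = 18.8 cm^2 = 1.8800e-03 m^2, rho = 19.6 g/cm^3 = 19600 kg/m^3
t = m / (A * rho)
t = 6.3930e-05 / (1.8800e-03 * 19600)
t = 1.7350e-06 m = 1735.0 nm

1735.0


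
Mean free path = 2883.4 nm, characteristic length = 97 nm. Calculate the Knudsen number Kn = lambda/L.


Knudsen number Kn = lambda / L
Kn = 2883.4 / 97
Kn = 29.7258

29.7258


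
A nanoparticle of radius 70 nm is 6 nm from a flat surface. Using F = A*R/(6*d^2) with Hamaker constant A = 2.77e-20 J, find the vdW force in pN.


Convert to SI: R = 70 nm = 7e-08 m, d = 6 nm = 6e-09 m
F = A * R / (6 * d^2)
F = 2.77e-20 * 7e-08 / (6 * (6e-09)^2)
F = 8.97685e-12 N = 8.977 pN

8.977


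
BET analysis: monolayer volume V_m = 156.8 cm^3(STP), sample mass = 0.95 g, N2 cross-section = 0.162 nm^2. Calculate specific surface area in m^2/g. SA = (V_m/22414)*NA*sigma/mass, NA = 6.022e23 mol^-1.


Number of moles in monolayer = V_m / 22414 = 156.8 / 22414 = 0.00699563
Number of molecules = moles * NA = 0.00699563 * 6.022e23
SA = molecules * sigma / mass
SA = (156.8 / 22414) * 6.022e23 * 0.162e-18 / 0.95
SA = 718.4 m^2/g

718.4


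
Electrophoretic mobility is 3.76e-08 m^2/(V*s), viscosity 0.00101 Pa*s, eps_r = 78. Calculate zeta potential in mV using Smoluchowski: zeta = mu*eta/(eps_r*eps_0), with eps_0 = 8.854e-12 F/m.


Smoluchowski equation: zeta = mu * eta / (eps_r * eps_0)
zeta = 3.76e-08 * 0.00101 / (78 * 8.854e-12)
zeta = 0.054989 V = 54.99 mV

54.99


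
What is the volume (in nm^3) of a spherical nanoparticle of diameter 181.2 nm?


Radius r = 181.2/2 = 90.6 nm
Volume V = (4/3) * pi * r^3
V = (4/3) * pi * (90.6)^3
V = 3115108.68 nm^3

3115108.68


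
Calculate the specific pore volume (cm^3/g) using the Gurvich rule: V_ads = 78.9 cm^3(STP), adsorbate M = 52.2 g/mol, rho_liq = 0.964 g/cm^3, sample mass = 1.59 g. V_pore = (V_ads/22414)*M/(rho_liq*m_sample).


Moles adsorbed n = V_ads / 22414 = 78.9 / 22414 = 3.520121e-03 mol
Liquid volume V_liq = n * M / rho_liq = 3.520121e-03 * 52.2 / 0.964 = 0.19061 cm^3
Specific pore volume V_pore = V_liq / m_sample = 0.19061 / 1.59
V_pore = 0.1199 cm^3/g

0.1199


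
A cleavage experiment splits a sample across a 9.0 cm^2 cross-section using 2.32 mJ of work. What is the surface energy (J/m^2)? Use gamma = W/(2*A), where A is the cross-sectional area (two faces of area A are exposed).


Convert: A = 9.0 cm^2 = 0.0009 m^2, W = 2.32 mJ = 0.00232 J
Cleaving exposes two faces of area A, so total new surface = 2*A and gamma = W / (2*A)
gamma = 0.00232 / (2 * 0.0009)
gamma = 1.289 J/m^2

1.289


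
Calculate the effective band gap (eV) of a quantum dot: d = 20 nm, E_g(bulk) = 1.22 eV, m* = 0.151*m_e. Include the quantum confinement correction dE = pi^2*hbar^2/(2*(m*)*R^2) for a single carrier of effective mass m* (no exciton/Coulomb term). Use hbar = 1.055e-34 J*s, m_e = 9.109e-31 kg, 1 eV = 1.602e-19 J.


Radius R = 20/2 nm = 1e-08 m
Confinement energy dE = pi^2 * hbar^2 / (2 * m_eff * m_e * R^2)
dE = pi^2 * (1.055e-34)^2 / (2 * 0.151 * 9.109e-31 * (1e-08)^2) J, divided by 1.602e-19 J/eV
dE = 0.0249 eV
Total band gap = E_g(bulk) + dE = 1.22 + 0.0249 = 1.2449 eV

1.2449


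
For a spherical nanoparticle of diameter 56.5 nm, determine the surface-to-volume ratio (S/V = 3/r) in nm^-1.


Radius r = 56.5/2 = 28.25 nm
S/V = 3 / r = 3 / 28.25
S/V = 0.1062 nm^-1

0.1062


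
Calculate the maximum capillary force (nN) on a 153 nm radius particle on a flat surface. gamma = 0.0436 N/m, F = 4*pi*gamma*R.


Convert radius: R = 153 nm = 1.53e-07 m
F = 4 * pi * gamma * R
F = 4 * pi * 0.0436 * 1.53e-07
F = 8.38277e-08 N = 83.8277 nN

83.8277


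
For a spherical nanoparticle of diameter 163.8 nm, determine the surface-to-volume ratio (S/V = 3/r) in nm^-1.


Radius r = 163.8/2 = 81.9 nm
S/V = 3 / r = 3 / 81.9
S/V = 0.0366 nm^-1

0.0366


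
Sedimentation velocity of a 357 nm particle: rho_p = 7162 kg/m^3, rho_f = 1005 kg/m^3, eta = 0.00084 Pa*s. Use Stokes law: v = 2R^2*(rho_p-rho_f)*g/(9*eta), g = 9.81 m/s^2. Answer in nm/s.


Radius R = 357/2 nm = 1.785e-07 m
Density difference = 7162 - 1005 = 6157 kg/m^3
v = 2 * R^2 * (rho_p - rho_f) * g / (9 * eta)
v = 2 * (1.785e-07)^2 * 6157 * 9.81 / (9 * 0.00084)
v = 5.09123e-07 m/s = 509.1231 nm/s

509.1231


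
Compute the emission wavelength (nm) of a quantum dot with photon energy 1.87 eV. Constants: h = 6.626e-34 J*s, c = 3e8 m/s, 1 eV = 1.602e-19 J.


Convert energy: E = 1.87 eV = 1.87 * 1.602e-19 = 2.99574e-19 J
lambda = h*c / E = 6.626e-34 * 3e8 / 2.99574e-19
lambda = 6.63542e-07 m = 663.5 nm

663.5


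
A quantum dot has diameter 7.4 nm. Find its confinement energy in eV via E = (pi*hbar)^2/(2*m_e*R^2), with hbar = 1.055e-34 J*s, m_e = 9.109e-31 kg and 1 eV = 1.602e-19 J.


Radius R = 7.4/2 = 3.7 nm = 3.7e-09 m
E = (pi * 1.055e-34)^2 / (2 * 9.109e-31 * (3.7e-09)^2)
E(J) = 4.40454e-21
E = E(J) / 1.602e-19 = 0.0275 eV

0.0275


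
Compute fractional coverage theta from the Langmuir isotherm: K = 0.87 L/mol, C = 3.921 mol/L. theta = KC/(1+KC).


Langmuir isotherm: theta = K*C / (1 + K*C)
K*C = 0.87 * 3.921 = 3.41127
theta = 3.41127 / (1 + 3.41127) = 3.41127 / 4.41127
theta = 0.7733

0.7733


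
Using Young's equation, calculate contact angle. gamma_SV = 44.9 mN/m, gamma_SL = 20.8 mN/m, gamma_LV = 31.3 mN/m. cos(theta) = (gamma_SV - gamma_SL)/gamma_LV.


cos(theta) = (gamma_SV - gamma_SL) / gamma_LV
cos(theta) = (44.9 - 20.8) / 31.3
cos(theta) = 0.769968
theta = arccos(0.769968) = 39.65 degrees

39.65


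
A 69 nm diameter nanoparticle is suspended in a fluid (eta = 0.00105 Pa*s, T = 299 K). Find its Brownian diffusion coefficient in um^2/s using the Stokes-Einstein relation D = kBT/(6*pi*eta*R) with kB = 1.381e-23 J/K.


Radius R = 69/2 = 34.5 nm = 3.45e-08 m
D = kB*T / (6*pi*eta*R)
D = 1.381e-23 * 299 / (6 * pi * 0.00105 * 3.45e-08)
D = 6.04721e-12 m^2/s = 6.047 um^2/s

6.047


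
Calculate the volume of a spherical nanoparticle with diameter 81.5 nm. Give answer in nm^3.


Radius r = 81.5/2 = 40.75 nm
Volume V = (4/3) * pi * r^3
V = (4/3) * pi * (40.75)^3
V = 283446.73 nm^3

283446.73


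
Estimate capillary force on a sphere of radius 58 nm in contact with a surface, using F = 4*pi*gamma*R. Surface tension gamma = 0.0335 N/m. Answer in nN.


Convert radius: R = 58 nm = 5.8e-08 m
F = 4 * pi * gamma * R
F = 4 * pi * 0.0335 * 5.8e-08
F = 2.44165e-08 N = 24.4165 nN

24.4165


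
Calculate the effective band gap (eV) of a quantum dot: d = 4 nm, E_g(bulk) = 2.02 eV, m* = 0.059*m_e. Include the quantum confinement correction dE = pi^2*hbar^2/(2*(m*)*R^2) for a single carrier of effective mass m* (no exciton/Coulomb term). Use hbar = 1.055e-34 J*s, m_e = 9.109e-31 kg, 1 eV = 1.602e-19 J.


Radius R = 4/2 nm = 2e-09 m
Confinement energy dE = pi^2 * hbar^2 / (2 * m_eff * m_e * R^2)
dE = pi^2 * (1.055e-34)^2 / (2 * 0.059 * 9.109e-31 * (2e-09)^2) J, divided by 1.602e-19 J/eV
dE = 1.5949 eV
Total band gap = E_g(bulk) + dE = 2.02 + 1.5949 = 3.6149 eV

3.6149


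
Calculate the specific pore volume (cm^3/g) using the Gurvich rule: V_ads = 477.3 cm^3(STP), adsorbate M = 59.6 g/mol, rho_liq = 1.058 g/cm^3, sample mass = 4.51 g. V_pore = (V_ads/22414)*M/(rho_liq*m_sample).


Moles adsorbed n = V_ads / 22414 = 477.3 / 22414 = 2.129473e-02 mol
Liquid volume V_liq = n * M / rho_liq = 2.129473e-02 * 59.6 / 1.058 = 1.19959 cm^3
Specific pore volume V_pore = V_liq / m_sample = 1.19959 / 4.51
V_pore = 0.266 cm^3/g

0.266


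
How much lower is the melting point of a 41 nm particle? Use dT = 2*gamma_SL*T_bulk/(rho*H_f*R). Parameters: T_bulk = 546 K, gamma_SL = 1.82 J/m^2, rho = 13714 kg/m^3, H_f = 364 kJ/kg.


Radius R = 41/2 = 20.5 nm = 2.05e-08 m
Convert H_f = 364 kJ/kg = 364000 J/kg
dT = 2 * gamma_SL * T_bulk / (rho * H_f * R)
dT = 2 * 1.82 * 546 / (13714 * 364000 * 2.05e-08)
dT = 19.4 K

19.4


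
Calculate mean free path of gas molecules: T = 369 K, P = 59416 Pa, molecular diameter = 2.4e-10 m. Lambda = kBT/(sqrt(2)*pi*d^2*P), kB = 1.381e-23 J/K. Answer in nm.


Mean free path: lambda = kB*T / (sqrt(2) * pi * d^2 * P)
lambda = 1.381e-23 * 369 / (sqrt(2) * pi * (2.4e-10)^2 * 59416)
lambda = 3.35142e-07 m
lambda = 335.14 nm

335.14


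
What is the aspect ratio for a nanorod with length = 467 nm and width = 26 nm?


Aspect ratio AR = length / diameter
AR = 467 / 26
AR = 17.96

17.96


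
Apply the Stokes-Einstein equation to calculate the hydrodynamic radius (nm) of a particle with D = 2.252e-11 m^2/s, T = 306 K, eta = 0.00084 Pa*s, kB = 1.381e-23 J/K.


Stokes-Einstein: R = kB*T / (6*pi*eta*D)
R = 1.381e-23 * 306 / (6 * pi * 0.00084 * 2.252e-11)
R = 1.18513e-08 m = 11.85 nm

11.85


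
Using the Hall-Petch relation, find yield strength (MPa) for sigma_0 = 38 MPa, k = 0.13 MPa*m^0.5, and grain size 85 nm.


d = 85 nm = 8.5e-08 m
sqrt(d) = 0.0002915476
Hall-Petch contribution = k / sqrt(d) = 0.13 / 0.0002915476 = 445.9 MPa
sigma = sigma_0 + k/sqrt(d) = 38 + 445.9 = 483.9 MPa

483.9


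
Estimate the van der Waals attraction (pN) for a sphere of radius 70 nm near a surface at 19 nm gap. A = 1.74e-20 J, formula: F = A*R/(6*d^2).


Convert to SI: R = 70 nm = 7e-08 m, d = 19 nm = 1.9e-08 m
F = A * R / (6 * d^2)
F = 1.74e-20 * 7e-08 / (6 * (1.9e-08)^2)
F = 5.62327e-13 N = 0.562 pN

0.562


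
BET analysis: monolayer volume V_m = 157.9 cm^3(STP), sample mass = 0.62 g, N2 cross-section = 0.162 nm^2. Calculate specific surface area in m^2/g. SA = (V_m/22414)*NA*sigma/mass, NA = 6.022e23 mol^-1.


Number of moles in monolayer = V_m / 22414 = 157.9 / 22414 = 0.0070447
Number of molecules = moles * NA = 0.0070447 * 6.022e23
SA = molecules * sigma / mass
SA = (157.9 / 22414) * 6.022e23 * 0.162e-18 / 0.62
SA = 1108.5 m^2/g

1108.5


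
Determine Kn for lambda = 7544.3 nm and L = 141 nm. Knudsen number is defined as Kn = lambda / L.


Knudsen number Kn = lambda / L
Kn = 7544.3 / 141
Kn = 53.5057

53.5057


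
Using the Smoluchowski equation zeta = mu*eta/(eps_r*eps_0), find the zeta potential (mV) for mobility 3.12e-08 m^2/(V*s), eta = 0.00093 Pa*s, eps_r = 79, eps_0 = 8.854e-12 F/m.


Smoluchowski equation: zeta = mu * eta / (eps_r * eps_0)
zeta = 3.12e-08 * 0.00093 / (79 * 8.854e-12)
zeta = 0.041483 V = 41.48 mV

41.48


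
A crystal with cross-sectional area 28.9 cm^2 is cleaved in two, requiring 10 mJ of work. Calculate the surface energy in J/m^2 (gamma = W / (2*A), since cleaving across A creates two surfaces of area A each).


Convert: A = 28.9 cm^2 = 0.00289 m^2, W = 10 mJ = 0.01 J
Cleaving exposes two faces of area A, so total new surface = 2*A and gamma = W / (2*A)
gamma = 0.01 / (2 * 0.00289)
gamma = 1.73 J/m^2

1.73


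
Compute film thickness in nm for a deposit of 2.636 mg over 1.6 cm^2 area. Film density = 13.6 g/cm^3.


Convert: m = 2.636 mg = 2.6360e-06 kg, A = 1.6 cm^2 = 1.6000e-04 m^2, rho = 13.6 g/cm^3 = 13600 kg/m^3
t = m / (A * rho)
t = 2.6360e-06 / (1.6000e-04 * 13600)
t = 1.2114e-06 m = 1211.4 nm

1211.4


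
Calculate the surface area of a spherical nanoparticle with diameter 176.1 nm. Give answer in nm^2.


Radius r = 176.1/2 = 88.05 nm
Surface area SA = 4 * pi * r^2
SA = 4 * pi * (88.05)^2
SA = 97424.59 nm^2

97424.59


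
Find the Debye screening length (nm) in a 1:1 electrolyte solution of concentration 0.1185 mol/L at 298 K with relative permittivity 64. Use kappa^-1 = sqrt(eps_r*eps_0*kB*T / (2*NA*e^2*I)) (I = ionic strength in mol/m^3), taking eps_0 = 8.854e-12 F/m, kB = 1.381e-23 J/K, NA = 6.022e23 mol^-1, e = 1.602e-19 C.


Ionic strength I = 0.1185 * 1^2 * 1000 = 118.5 mol/m^3
kappa^-1 = sqrt(64 * 8.854e-12 * 1.381e-23 * 298 / (2 * 6.022e23 * (1.602e-19)^2 * 118.5))
kappa^-1 = 0.798 nm

0.798


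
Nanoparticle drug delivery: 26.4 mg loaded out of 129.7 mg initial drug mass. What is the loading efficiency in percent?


Drug loading efficiency = (drug loaded / drug initial) * 100
DLE = 26.4 / 129.7 * 100
DLE = 0.2035 * 100
DLE = 20.35%

20.35


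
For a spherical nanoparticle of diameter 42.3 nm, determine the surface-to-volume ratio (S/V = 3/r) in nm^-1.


Radius r = 42.3/2 = 21.15 nm
S/V = 3 / r = 3 / 21.15
S/V = 0.1418 nm^-1

0.1418


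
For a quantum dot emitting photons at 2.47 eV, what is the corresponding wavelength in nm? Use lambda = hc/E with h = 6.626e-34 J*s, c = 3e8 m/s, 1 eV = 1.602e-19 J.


Convert energy: E = 2.47 eV = 2.47 * 1.602e-19 = 3.95694e-19 J
lambda = h*c / E = 6.626e-34 * 3e8 / 3.95694e-19
lambda = 5.02358e-07 m = 502.4 nm

502.4


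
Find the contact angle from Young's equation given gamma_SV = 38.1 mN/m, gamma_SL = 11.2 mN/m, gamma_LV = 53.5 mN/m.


cos(theta) = (gamma_SV - gamma_SL) / gamma_LV
cos(theta) = (38.1 - 11.2) / 53.5
cos(theta) = 0.502804
theta = arccos(0.502804) = 59.81 degrees

59.81


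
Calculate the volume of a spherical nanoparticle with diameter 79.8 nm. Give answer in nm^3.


Radius r = 79.8/2 = 39.9 nm
Volume V = (4/3) * pi * r^3
V = (4/3) * pi * (39.9)^3
V = 266076.98 nm^3

266076.98


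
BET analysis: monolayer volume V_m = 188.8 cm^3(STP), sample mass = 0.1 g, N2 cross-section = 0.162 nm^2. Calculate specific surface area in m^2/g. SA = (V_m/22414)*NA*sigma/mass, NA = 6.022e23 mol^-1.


Number of moles in monolayer = V_m / 22414 = 188.8 / 22414 = 0.00842331
Number of molecules = moles * NA = 0.00842331 * 6.022e23
SA = molecules * sigma / mass
SA = (188.8 / 22414) * 6.022e23 * 0.162e-18 / 0.1
SA = 8217.5 m^2/g

8217.5


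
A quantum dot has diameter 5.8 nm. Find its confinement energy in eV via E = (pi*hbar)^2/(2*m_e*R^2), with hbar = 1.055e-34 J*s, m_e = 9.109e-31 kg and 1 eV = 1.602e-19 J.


Radius R = 5.8/2 = 2.9 nm = 2.9e-09 m
E = (pi * 1.055e-34)^2 / (2 * 9.109e-31 * (2.9e-09)^2)
E(J) = 7.16982e-21
E = E(J) / 1.602e-19 = 0.0448 eV

0.0448


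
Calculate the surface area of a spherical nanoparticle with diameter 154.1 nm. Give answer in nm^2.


Radius r = 154.1/2 = 77.05 nm
Surface area SA = 4 * pi * r^2
SA = 4 * pi * (77.05)^2
SA = 74602.8 nm^2

74602.8


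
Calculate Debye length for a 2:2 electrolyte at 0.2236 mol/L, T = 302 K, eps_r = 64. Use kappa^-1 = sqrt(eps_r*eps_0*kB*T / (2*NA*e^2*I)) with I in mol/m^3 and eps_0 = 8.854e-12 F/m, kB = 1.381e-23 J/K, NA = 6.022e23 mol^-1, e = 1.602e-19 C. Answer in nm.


Ionic strength I = 0.2236 * 2^2 * 1000 = 894.4 mol/m^3
kappa^-1 = sqrt(64 * 8.854e-12 * 1.381e-23 * 302 / (2 * 6.022e23 * (1.602e-19)^2 * 894.4))
kappa^-1 = 0.292 nm

0.292


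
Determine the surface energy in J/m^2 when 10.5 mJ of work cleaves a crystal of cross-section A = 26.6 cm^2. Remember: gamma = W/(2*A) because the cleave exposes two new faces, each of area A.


Convert: A = 26.6 cm^2 = 0.00266 m^2, W = 10.5 mJ = 0.0105 J
Cleaving exposes two faces of area A, so total new surface = 2*A and gamma = W / (2*A)
gamma = 0.0105 / (2 * 0.00266)
gamma = 1.974 J/m^2

1.974


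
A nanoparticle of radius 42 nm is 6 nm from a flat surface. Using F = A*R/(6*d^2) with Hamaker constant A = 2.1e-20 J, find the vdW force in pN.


Convert to SI: R = 42 nm = 4.2e-08 m, d = 6 nm = 6e-09 m
F = A * R / (6 * d^2)
F = 2.1e-20 * 4.2e-08 / (6 * (6e-09)^2)
F = 4.08333e-12 N = 4.083 pN

4.083


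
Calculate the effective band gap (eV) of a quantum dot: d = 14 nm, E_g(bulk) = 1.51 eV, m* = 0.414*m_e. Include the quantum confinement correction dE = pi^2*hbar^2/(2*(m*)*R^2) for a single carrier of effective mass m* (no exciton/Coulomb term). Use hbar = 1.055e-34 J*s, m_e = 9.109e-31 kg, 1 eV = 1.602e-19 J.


Radius R = 14/2 nm = 7e-09 m
Confinement energy dE = pi^2 * hbar^2 / (2 * m_eff * m_e * R^2)
dE = pi^2 * (1.055e-34)^2 / (2 * 0.414 * 9.109e-31 * (7e-09)^2) J, divided by 1.602e-19 J/eV
dE = 0.0186 eV
Total band gap = E_g(bulk) + dE = 1.51 + 0.0186 = 1.5286 eV

1.5286


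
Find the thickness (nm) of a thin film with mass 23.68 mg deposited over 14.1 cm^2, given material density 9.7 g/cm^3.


Convert: m = 23.68 mg = 2.3680e-05 kg, A = 14.1 cm^2 = 1.4100e-03 m^2, rho = 9.7 g/cm^3 = 9700 kg/m^3
t = m / (A * rho)
t = 2.3680e-05 / (1.4100e-03 * 9700)
t = 1.7314e-06 m = 1731.4 nm

1731.4


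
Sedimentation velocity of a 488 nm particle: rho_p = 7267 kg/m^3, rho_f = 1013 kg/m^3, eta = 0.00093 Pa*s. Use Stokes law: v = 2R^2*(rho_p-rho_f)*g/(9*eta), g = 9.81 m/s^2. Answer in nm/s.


Radius R = 488/2 nm = 2.44e-07 m
Density difference = 7267 - 1013 = 6254 kg/m^3
v = 2 * R^2 * (rho_p - rho_f) * g / (9 * eta)
v = 2 * (2.44e-07)^2 * 6254 * 9.81 / (9 * 0.00093)
v = 8.72793e-07 m/s = 872.7926 nm/s

872.7926


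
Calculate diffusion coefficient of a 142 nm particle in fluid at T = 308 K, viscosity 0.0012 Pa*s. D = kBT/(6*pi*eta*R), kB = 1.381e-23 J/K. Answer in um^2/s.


Radius R = 142/2 = 71 nm = 7.1e-08 m
D = kB*T / (6*pi*eta*R)
D = 1.381e-23 * 308 / (6 * pi * 0.0012 * 7.1e-08)
D = 2.64852e-12 m^2/s = 2.649 um^2/s

2.649


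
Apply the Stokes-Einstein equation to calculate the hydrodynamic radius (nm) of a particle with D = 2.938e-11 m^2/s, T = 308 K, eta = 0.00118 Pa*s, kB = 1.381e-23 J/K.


Stokes-Einstein: R = kB*T / (6*pi*eta*D)
R = 1.381e-23 * 308 / (6 * pi * 0.00118 * 2.938e-11)
R = 6.50893e-09 m = 6.51 nm

6.51


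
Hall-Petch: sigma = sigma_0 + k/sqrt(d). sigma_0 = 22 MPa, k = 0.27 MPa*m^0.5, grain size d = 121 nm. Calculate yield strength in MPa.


d = 121 nm = 1.21e-07 m
sqrt(d) = 0.0003478505
Hall-Petch contribution = k / sqrt(d) = 0.27 / 0.0003478505 = 776.2 MPa
sigma = sigma_0 + k/sqrt(d) = 22 + 776.2 = 798.2 MPa

798.2


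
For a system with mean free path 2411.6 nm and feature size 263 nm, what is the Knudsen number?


Knudsen number Kn = lambda / L
Kn = 2411.6 / 263
Kn = 9.1696

9.1696


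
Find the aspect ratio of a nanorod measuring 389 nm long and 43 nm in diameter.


Aspect ratio AR = length / diameter
AR = 389 / 43
AR = 9.05

9.05


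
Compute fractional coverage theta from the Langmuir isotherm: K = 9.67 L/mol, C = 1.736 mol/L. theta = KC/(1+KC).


Langmuir isotherm: theta = K*C / (1 + K*C)
K*C = 9.67 * 1.736 = 16.78712
theta = 16.78712 / (1 + 16.78712) = 16.78712 / 17.78712
theta = 0.9438

0.9438
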